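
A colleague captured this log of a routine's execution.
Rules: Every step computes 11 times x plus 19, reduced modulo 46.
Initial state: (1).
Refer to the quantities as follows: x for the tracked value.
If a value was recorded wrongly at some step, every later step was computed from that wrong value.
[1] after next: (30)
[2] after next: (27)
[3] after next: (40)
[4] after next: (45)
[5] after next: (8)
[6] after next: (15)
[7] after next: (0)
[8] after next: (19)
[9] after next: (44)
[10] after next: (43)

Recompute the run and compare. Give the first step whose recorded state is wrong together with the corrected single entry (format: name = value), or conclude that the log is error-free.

no error

step 1: x = (11*1 + 19) mod 46 = 30 -> in agreement
step 2: x = (11*30 + 19) mod 46 = 27 -> agrees with the log
step 3: x = (11*27 + 19) mod 46 = 40 -> same as recorded
step 4: x = (11*40 + 19) mod 46 = 45 -> in agreement
step 5: x = (11*45 + 19) mod 46 = 8 -> no discrepancy
step 6: x = (11*8 + 19) mod 46 = 15 -> agrees with the log
step 7: x = (11*15 + 19) mod 46 = 0 -> in agreement
step 8: x = (11*0 + 19) mod 46 = 19 -> checks out
step 9: x = (11*19 + 19) mod 46 = 44 -> no discrepancy
step 10: x = (11*44 + 19) mod 46 = 43 -> agrees with the log
All steps check out; nothing to correct.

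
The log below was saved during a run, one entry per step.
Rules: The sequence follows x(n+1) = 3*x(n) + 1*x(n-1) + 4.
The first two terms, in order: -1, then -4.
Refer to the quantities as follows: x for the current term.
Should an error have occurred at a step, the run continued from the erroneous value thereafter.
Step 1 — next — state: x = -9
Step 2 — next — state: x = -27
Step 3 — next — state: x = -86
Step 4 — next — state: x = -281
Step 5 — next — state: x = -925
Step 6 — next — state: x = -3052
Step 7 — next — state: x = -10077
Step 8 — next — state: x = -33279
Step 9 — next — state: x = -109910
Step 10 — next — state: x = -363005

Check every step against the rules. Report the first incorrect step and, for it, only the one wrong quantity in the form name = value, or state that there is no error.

no error

Step 1: x = 3*(-4) + (1)*(-1) + (4) = -9 — no discrepancy.
Step 2: x = 3*(-9) + (1)*(-4) + (4) = -27 — same as recorded.
Step 3: x = 3*(-27) + (1)*(-9) + (4) = -86 — verified.
Step 4: x = 3*(-86) + (1)*(-27) + (4) = -281 — consistent with the log.
Step 5: x = 3*(-281) + (1)*(-86) + (4) = -925 — no discrepancy.
Step 6: x = 3*(-925) + (1)*(-281) + (4) = -3052 — confirmed correct.
Step 7: x = 3*(-3052) + (1)*(-925) + (4) = -10077 — confirmed correct.
Step 8: x = 3*(-10077) + (1)*(-3052) + (4) = -33279 — same as recorded.
Step 9: x = 3*(-33279) + (1)*(-10077) + (4) = -109910 — agrees with the log.
Step 10: x = 3*(-109910) + (1)*(-33279) + (4) = -363005 — agrees with the log.
All entries verified; no error found.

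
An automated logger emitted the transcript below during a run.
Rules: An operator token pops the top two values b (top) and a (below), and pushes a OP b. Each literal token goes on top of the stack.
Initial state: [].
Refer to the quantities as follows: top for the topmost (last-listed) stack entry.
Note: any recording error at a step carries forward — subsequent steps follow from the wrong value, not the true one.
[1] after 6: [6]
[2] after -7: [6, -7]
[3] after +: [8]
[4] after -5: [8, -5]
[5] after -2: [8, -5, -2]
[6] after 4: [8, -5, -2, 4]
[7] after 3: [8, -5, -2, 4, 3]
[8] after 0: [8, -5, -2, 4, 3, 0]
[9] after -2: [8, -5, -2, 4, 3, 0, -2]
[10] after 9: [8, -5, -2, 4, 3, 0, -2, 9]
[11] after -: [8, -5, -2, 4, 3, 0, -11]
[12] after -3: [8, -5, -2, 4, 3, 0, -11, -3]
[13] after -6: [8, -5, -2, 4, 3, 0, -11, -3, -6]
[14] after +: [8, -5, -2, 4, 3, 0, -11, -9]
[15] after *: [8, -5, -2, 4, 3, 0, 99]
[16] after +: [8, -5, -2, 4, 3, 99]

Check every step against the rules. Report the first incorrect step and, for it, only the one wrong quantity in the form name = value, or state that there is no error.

step 3, top = -1

Recomputing the run from the initial state:
step 1: [6]
step 2: [6, -7]
step 3: [-1]
step 4: [-1, -5]
step 5: [-1, -5, -2]
step 6: [-1, -5, -2, 4]
step 7: [-1, -5, -2, 4, 3]
step 8: [-1, -5, -2, 4, 3, 0]
step 9: [-1, -5, -2, 4, 3, 0, -2]
step 10: [-1, -5, -2, 4, 3, 0, -2, 9]
step 11: [-1, -5, -2, 4, 3, 0, -11]
step 12: [-1, -5, -2, 4, 3, 0, -11, -3]
step 13: [-1, -5, -2, 4, 3, 0, -11, -3, -6]
step 14: [-1, -5, -2, 4, 3, 0, -11, -9]
step 15: [-1, -5, -2, 4, 3, 0, 99]
step 16: [-1, -5, -2, 4, 3, 99]
The first disagreement with the transcript is at step 3, where the value should be top = -1.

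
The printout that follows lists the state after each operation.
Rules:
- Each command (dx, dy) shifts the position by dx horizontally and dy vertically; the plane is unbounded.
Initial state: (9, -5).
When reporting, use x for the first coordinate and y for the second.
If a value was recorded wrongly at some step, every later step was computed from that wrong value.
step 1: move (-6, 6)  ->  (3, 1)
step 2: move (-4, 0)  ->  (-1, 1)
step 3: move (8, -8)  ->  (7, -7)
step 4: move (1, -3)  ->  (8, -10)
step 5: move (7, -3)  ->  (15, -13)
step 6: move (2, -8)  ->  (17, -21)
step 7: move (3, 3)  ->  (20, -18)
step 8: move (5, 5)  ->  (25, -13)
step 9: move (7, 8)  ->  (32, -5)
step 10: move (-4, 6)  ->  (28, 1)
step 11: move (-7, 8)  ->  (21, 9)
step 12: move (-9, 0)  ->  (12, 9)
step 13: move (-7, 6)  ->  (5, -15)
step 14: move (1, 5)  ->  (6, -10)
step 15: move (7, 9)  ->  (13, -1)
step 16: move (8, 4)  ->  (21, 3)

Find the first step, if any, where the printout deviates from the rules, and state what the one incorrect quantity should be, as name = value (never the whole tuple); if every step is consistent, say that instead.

step 13, y = 15

1. x = 9 + (-6) = 3, y = -5 + (6) = 1 (no discrepancy)
2. x = 3 + (-4) = -1, y = 1 + (0) = 1 (exactly as logged)
3. x = -1 + (8) = 7, y = 1 + (-8) = -7 (consistent with the printout)
4. x = 7 + (1) = 8, y = -7 + (-3) = -10 (matches)
5. x = 8 + (7) = 15, y = -10 + (-3) = -13 (checks out)
6. x = 15 + (2) = 17, y = -13 + (-8) = -21 (agrees with the printout)
7. x = 17 + (3) = 20, y = -21 + (3) = -18 (consistent with the printout)
8. x = 20 + (5) = 25, y = -18 + (5) = -13 (checks out)
9. x = 25 + (7) = 32, y = -13 + (8) = -5 (matches)
10. x = 32 + (-4) = 28, y = -5 + (6) = 1 (same as recorded)
11. x = 28 + (-7) = 21, y = 1 + (8) = 9 (consistent with the printout)
12. x = 21 + (-9) = 12, y = 9 + (0) = 9 (verified)
13. x = 12 + (-7) = 5, y = 9 + (6) = 15 (the entry is off here)
That makes step 13 the first incorrect line — y = 15 is what it should show.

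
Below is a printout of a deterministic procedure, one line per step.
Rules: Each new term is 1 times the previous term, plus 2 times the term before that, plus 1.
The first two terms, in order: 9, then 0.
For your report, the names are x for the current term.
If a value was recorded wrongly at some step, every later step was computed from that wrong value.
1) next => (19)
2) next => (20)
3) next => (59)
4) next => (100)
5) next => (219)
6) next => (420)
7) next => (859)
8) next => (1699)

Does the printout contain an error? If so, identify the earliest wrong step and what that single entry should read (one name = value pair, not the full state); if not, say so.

step 8, x = 1700

step 1: x = 1*(0) + (2)*(9) + (1) = 19 -> verified
step 2: x = 1*(19) + (2)*(0) + (1) = 20 -> consistent with the printout
step 3: x = 1*(20) + (2)*(19) + (1) = 59 -> in agreement
step 4: x = 1*(59) + (2)*(20) + (1) = 100 -> verified
step 5: x = 1*(100) + (2)*(59) + (1) = 219 -> matches
step 6: x = 1*(219) + (2)*(100) + (1) = 420 -> matches
step 7: x = 1*(420) + (2)*(219) + (1) = 859 -> verified
step 8: x = 1*(859) + (2)*(420) + (1) = 1700 -> a discrepancy with the printout
The earliest wrong entry is at step 8: it should read x = 1700.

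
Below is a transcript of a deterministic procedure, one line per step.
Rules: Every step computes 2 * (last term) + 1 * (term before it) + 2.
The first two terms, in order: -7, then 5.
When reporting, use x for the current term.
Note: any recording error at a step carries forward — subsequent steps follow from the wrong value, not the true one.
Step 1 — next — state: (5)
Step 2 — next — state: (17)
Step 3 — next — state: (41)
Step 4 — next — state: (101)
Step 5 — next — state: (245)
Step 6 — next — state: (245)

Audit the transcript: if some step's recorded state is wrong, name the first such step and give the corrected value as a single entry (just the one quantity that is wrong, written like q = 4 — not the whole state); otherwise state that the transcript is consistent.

step 6, x = 593

Recomputing the run from the initial state:
step 1: x = 5
step 2: x = 17
step 3: x = 41
step 4: x = 101
step 5: x = 245
step 6: x = 593
The first disagreement with the transcript is at step 6, where the value should be x = 593.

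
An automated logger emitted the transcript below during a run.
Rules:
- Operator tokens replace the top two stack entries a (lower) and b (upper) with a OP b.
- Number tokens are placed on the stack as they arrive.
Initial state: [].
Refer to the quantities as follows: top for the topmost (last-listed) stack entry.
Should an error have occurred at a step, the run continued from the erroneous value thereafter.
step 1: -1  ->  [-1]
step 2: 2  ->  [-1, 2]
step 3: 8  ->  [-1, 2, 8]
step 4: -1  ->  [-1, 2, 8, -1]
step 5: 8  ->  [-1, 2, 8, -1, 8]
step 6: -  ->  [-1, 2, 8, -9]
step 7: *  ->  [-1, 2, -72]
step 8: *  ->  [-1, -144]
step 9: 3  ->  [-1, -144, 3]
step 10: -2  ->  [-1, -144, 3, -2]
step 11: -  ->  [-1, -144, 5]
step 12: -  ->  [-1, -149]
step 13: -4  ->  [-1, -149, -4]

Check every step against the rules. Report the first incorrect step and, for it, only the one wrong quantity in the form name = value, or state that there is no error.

Step 1: push -1: top = -1 — no discrepancy.
Step 2: push 2: top = 2 — verified.
Step 3: push 8: top = 8 — matches.
Step 4: push -1: top = -1 — agrees with the transcript.
Step 5: push 8: top = 8 — in agreement.
Step 6: -1 - 8 = -9 — verified.
Step 7: 8 * -9 = -72 — checks out.
Step 8: 2 * -72 = -144 — consistent with the transcript.
Step 9: push 3: top = 3 — verified.
Step 10: push -2: top = -2 — matches.
Step 11: 3 - -2 = 5 — exactly as logged.
Step 12: -144 - 5 = -149 — verified.
Step 13: push -4: top = -4 — consistent with the transcript.
Every step is consistent.

no error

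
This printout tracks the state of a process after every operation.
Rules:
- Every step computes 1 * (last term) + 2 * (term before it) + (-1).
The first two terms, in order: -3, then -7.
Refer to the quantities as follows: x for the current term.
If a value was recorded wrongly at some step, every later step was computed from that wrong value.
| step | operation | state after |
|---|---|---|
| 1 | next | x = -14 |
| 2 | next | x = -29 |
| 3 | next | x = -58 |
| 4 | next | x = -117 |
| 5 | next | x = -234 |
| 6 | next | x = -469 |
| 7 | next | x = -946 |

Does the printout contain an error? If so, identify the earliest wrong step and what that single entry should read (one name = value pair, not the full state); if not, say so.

Recomputing the run from the initial state:
step 1: x = -14
step 2: x = -29
step 3: x = -58
step 4: x = -117
step 5: x = -234
step 6: x = -469
step 7: x = -938
The first disagreement with the printout is at step 7, where the value should be x = -938.

step 7, x = -938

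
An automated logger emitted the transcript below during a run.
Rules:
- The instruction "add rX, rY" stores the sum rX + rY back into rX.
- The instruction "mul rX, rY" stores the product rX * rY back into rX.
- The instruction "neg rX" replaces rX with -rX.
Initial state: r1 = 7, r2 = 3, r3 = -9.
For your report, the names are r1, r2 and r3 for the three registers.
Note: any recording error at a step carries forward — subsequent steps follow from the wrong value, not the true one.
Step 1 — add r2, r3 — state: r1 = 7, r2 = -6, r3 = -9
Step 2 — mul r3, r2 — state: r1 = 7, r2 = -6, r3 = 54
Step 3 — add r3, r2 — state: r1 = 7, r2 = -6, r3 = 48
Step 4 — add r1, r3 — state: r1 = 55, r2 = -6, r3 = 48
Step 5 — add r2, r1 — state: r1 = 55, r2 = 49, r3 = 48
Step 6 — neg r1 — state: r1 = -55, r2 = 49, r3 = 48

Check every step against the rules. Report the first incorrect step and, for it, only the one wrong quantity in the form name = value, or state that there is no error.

Recomputing the run from the initial state:
step 1: r1 = 7, r2 = -6, r3 = -9
step 2: r1 = 7, r2 = -6, r3 = 54
step 3: r1 = 7, r2 = -6, r3 = 48
step 4: r1 = 55, r2 = -6, r3 = 48
step 5: r1 = 55, r2 = 49, r3 = 48
step 6: r1 = -55, r2 = 49, r3 = 48
This matches the transcript at every step.

no error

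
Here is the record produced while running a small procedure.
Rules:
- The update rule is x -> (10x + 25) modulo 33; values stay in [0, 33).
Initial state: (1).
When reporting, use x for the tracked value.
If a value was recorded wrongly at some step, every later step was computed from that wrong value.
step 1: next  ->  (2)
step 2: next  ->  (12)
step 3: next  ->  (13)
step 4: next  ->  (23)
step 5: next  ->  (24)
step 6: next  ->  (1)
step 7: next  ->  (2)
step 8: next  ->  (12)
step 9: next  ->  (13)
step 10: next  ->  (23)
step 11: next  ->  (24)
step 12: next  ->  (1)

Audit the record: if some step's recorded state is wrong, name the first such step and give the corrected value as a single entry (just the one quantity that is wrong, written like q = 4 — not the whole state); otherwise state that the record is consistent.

Step 1: x = (10*1 + 25) mod 33 = 2 — verified.
Step 2: x = (10*2 + 25) mod 33 = 12 — matches.
Step 3: x = (10*12 + 25) mod 33 = 13 — matches.
Step 4: x = (10*13 + 25) mod 33 = 23 — same as recorded.
Step 5: x = (10*23 + 25) mod 33 = 24 — in agreement.
Step 6: x = (10*24 + 25) mod 33 = 1 — in agreement.
Step 7: x = (10*1 + 25) mod 33 = 2 — checks out.
Step 8: x = (10*2 + 25) mod 33 = 12 — exactly as logged.
Step 9: x = (10*12 + 25) mod 33 = 13 — confirmed correct.
Step 10: x = (10*13 + 25) mod 33 = 23 — agrees with the record.
Step 11: x = (10*23 + 25) mod 33 = 24 — confirmed correct.
Step 12: x = (10*24 + 25) mod 33 = 1 — confirmed correct.
Every step is consistent.

no error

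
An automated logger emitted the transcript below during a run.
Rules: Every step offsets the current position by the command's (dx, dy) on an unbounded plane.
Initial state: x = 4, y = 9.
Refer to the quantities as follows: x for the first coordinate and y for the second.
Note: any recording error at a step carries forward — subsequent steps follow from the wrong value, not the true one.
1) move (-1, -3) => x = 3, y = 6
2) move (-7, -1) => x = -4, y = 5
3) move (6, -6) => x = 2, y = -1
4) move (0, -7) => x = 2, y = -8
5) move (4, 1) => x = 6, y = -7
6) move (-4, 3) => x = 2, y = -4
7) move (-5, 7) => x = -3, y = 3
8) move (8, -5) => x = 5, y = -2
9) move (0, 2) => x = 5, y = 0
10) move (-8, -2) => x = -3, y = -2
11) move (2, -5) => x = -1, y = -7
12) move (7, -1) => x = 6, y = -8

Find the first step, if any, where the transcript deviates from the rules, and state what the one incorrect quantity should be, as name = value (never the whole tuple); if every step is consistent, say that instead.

1. x = 4 + (-1) = 3, y = 9 + (-3) = 6 (in agreement)
2. x = 3 + (-7) = -4, y = 6 + (-1) = 5 (matches)
3. x = -4 + (6) = 2, y = 5 + (-6) = -1 (in agreement)
4. x = 2 + (0) = 2, y = -1 + (-7) = -8 (agrees with the transcript)
5. x = 2 + (4) = 6, y = -8 + (1) = -7 (verified)
6. x = 6 + (-4) = 2, y = -7 + (3) = -4 (checks out)
7. x = 2 + (-5) = -3, y = -4 + (7) = 3 (exactly as logged)
8. x = -3 + (8) = 5, y = 3 + (-5) = -2 (matches)
9. x = 5 + (0) = 5, y = -2 + (2) = 0 (agrees with the transcript)
10. x = 5 + (-8) = -3, y = 0 + (-2) = -2 (agrees with the transcript)
11. x = -3 + (2) = -1, y = -2 + (-5) = -7 (no discrepancy)
12. x = -1 + (7) = 6, y = -7 + (-1) = -8 (confirmed correct)
No step deviates from the rules.

no error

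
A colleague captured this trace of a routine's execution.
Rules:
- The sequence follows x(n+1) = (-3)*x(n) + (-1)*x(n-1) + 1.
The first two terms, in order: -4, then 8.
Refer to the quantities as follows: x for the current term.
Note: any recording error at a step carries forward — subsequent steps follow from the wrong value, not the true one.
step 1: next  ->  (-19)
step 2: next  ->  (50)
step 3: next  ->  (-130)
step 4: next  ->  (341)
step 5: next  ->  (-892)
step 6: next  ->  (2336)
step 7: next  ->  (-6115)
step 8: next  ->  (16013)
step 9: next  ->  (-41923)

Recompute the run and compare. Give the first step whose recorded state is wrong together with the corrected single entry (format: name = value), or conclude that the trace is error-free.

Recomputing the run from the initial state:
step 1: x = -19
step 2: x = 50
step 3: x = -130
step 4: x = 341
step 5: x = -892
step 6: x = 2336
step 7: x = -6115
step 8: x = 16010
step 9: x = -41914
The first disagreement with the trace is at step 8, where the value should be x = 16010.

step 8, x = 16010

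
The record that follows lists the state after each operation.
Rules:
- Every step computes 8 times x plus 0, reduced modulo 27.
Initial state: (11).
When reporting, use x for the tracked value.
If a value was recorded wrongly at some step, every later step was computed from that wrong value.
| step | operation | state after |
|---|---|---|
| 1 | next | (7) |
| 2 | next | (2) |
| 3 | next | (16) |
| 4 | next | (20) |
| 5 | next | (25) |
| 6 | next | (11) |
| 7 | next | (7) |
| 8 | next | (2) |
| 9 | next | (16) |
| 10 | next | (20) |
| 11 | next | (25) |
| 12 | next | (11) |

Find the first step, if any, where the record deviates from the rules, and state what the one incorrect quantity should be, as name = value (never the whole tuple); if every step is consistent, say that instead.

no error

Recomputing the run from the initial state:
step 1: x = 7
step 2: x = 2
step 3: x = 16
step 4: x = 20
step 5: x = 25
step 6: x = 11
step 7: x = 7
step 8: x = 2
step 9: x = 16
step 10: x = 20
step 11: x = 25
step 12: x = 11
This matches the record at every step.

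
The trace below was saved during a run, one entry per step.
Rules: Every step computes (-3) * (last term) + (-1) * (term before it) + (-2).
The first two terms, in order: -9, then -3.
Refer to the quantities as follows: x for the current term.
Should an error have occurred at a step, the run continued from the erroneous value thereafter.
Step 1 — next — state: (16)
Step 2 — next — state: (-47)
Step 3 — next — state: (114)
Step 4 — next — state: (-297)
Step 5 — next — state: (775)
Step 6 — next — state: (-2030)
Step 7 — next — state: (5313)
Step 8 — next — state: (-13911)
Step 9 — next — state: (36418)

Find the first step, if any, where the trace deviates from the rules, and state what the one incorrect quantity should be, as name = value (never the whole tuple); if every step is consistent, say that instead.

step 3, x = 123

Step 1: x = -3*(-3) + (-1)*(-9) + (-2) = 16 — same as recorded.
Step 2: x = -3*(16) + (-1)*(-3) + (-2) = -47 — in agreement.
Step 3: x = -3*(-47) + (-1)*(16) + (-2) = 123 — this is not what the trace shows.
Conclusion: step 3 carries the first error; the entry should be x = 123.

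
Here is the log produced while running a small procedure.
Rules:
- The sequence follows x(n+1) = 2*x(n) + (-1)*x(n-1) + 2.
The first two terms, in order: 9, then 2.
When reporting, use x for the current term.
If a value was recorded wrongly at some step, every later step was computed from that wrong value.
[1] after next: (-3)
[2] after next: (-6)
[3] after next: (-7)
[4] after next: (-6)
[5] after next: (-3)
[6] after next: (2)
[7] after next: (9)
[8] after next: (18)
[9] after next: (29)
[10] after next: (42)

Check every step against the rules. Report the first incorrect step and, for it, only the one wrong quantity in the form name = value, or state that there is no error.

Recomputing the run from the initial state:
step 1: x = -3
step 2: x = -6
step 3: x = -7
step 4: x = -6
step 5: x = -3
step 6: x = 2
step 7: x = 9
step 8: x = 18
step 9: x = 29
step 10: x = 42
This matches the log at every step.

no error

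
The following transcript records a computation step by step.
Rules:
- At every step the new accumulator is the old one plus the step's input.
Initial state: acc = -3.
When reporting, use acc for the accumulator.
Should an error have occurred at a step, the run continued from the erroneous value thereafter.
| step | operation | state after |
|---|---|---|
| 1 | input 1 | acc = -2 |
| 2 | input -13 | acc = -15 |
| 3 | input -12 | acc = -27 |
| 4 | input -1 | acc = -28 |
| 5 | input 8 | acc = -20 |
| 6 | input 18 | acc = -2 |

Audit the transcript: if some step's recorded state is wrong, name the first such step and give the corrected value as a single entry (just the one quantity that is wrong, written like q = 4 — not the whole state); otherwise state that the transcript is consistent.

step 1: acc = -3 + 1 = -2 -> checks out
step 2: acc = -2 + -13 = -15 -> consistent with the transcript
step 3: acc = -15 + -12 = -27 -> agrees with the transcript
step 4: acc = -27 + -1 = -28 -> in agreement
step 5: acc = -28 + 8 = -20 -> verified
step 6: acc = -20 + 18 = -2 -> consistent with the transcript
The whole run recomputes cleanly — no discrepancies.

no error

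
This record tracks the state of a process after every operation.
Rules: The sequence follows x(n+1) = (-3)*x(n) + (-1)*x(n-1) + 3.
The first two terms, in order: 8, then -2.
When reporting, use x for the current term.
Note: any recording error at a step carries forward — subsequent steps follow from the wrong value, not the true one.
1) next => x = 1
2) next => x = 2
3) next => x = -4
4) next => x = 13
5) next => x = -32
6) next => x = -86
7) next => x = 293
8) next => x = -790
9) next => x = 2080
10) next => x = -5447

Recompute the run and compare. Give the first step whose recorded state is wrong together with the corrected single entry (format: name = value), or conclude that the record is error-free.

Recomputing the run from the initial state:
step 1: x = 1
step 2: x = 2
step 3: x = -4
step 4: x = 13
step 5: x = -32
step 6: x = 86
step 7: x = -223
step 8: x = 586
step 9: x = -1532
step 10: x = 4013
The first disagreement with the record is at step 6, where the value should be x = 86.

step 6, x = 86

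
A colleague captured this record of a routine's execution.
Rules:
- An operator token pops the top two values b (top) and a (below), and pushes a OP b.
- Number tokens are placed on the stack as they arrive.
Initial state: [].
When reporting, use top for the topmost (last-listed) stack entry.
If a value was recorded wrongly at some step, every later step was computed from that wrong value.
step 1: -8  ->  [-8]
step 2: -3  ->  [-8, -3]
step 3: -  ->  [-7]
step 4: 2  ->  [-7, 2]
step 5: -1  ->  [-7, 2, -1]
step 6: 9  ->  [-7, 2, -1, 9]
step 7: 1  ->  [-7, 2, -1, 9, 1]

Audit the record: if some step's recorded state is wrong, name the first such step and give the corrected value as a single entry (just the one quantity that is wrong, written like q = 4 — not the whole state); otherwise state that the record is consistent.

step 3, top = -5

Step 1: push -8: top = -8 — checks out.
Step 2: push -3: top = -3 — exactly as logged.
Step 3: -8 - -3 = -5 — this is not what the record shows.
Conclusion: step 3 carries the first error; the entry should be top = -5.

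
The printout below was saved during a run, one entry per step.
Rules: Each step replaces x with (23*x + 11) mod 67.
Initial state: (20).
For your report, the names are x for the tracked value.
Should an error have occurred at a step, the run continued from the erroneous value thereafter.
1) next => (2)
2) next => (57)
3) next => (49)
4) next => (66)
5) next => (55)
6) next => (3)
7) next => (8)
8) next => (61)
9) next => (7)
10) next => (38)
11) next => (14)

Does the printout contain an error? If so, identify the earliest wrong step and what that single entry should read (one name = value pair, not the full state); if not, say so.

step 7, x = 13

Recomputing the run from the initial state:
step 1: x = 2
step 2: x = 57
step 3: x = 49
step 4: x = 66
step 5: x = 55
step 6: x = 3
step 7: x = 13
step 8: x = 42
step 9: x = 39
step 10: x = 37
step 11: x = 58
The first disagreement with the printout is at step 7, where the value should be x = 13.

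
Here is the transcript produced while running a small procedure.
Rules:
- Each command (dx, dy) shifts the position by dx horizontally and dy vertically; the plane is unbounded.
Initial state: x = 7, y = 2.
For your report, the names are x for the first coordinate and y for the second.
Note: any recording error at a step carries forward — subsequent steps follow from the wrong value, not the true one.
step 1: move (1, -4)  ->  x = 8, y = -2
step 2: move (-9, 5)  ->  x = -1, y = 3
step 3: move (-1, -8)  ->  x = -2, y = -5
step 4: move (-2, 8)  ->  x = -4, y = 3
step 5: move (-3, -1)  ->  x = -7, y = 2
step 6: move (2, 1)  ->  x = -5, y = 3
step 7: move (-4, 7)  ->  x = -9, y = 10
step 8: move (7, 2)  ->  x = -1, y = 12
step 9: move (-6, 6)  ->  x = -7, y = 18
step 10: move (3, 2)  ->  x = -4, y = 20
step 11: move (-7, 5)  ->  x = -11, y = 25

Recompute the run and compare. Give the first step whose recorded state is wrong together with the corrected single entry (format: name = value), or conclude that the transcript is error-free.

step 8, x = -2

Step 1: x = 7 + (1) = 8, y = 2 + (-4) = -2 — checks out.
Step 2: x = 8 + (-9) = -1, y = -2 + (5) = 3 — same as recorded.
Step 3: x = -1 + (-1) = -2, y = 3 + (-8) = -5 — checks out.
Step 4: x = -2 + (-2) = -4, y = -5 + (8) = 3 — same as recorded.
Step 5: x = -4 + (-3) = -7, y = 3 + (-1) = 2 — matches.
Step 6: x = -7 + (2) = -5, y = 2 + (1) = 3 — same as recorded.
Step 7: x = -5 + (-4) = -9, y = 3 + (7) = 10 — consistent with the transcript.
Step 8: x = -9 + (7) = -2, y = 10 + (2) = 12 — the transcript disagrees here.
The audit stops at step 8: the recorded entry is wrong and should be x = -2.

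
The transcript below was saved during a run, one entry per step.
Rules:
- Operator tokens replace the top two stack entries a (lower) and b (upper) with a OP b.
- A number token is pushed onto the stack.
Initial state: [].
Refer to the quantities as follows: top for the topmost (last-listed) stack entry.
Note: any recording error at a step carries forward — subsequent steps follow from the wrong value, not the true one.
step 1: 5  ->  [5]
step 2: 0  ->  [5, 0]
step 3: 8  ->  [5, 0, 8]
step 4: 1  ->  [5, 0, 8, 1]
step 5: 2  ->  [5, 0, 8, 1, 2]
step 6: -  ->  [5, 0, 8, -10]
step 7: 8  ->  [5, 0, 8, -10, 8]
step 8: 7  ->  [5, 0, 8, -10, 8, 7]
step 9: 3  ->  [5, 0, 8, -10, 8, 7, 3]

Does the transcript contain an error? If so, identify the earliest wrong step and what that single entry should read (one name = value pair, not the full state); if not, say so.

step 6, top = -1

1. push 5: top = 5 (exactly as logged)
2. push 0: top = 0 (verified)
3. push 8: top = 8 (agrees with the transcript)
4. push 1: top = 1 (in agreement)
5. push 2: top = 2 (same as recorded)
6. 1 - 2 = -1 (the recorded entry deviates here)
First deviation found at step 6; the corrected entry is top = -1.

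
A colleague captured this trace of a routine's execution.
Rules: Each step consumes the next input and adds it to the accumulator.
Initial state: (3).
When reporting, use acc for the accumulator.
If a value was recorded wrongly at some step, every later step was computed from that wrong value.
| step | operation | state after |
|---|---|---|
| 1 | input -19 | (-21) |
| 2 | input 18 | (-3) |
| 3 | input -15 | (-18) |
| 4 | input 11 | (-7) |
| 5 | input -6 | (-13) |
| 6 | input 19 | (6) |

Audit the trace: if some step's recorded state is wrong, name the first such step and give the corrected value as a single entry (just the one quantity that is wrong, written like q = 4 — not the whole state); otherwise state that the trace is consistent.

step 1, acc = -16

Recomputing the run from the initial state:
step 1: acc = -16
step 2: acc = 2
step 3: acc = -13
step 4: acc = -2
step 5: acc = -8
step 6: acc = 11
The first disagreement with the trace is at step 1, where the value should be acc = -16.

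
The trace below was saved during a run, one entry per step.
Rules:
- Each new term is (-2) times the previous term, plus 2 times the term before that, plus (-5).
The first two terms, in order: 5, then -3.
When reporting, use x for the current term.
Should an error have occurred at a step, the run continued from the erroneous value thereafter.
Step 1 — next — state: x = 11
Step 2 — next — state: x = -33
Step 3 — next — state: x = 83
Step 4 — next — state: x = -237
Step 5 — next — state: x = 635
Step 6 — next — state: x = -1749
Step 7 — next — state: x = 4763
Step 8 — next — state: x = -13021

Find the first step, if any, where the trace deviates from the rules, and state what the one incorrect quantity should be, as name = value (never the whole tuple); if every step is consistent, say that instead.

step 1: x = -2*(-3) + (2)*(5) + (-5) = 11 -> exactly as logged
step 2: x = -2*(11) + (2)*(-3) + (-5) = -33 -> no discrepancy
step 3: x = -2*(-33) + (2)*(11) + (-5) = 83 -> same as recorded
step 4: x = -2*(83) + (2)*(-33) + (-5) = -237 -> confirmed correct
step 5: x = -2*(-237) + (2)*(83) + (-5) = 635 -> in agreement
step 6: x = -2*(635) + (2)*(-237) + (-5) = -1749 -> exactly as logged
step 7: x = -2*(-1749) + (2)*(635) + (-5) = 4763 -> same as recorded
step 8: x = -2*(4763) + (2)*(-1749) + (-5) = -13029 -> first mismatch against the trace
First incorrect step: 8; the correct value is x = -13029.

step 8, x = -13029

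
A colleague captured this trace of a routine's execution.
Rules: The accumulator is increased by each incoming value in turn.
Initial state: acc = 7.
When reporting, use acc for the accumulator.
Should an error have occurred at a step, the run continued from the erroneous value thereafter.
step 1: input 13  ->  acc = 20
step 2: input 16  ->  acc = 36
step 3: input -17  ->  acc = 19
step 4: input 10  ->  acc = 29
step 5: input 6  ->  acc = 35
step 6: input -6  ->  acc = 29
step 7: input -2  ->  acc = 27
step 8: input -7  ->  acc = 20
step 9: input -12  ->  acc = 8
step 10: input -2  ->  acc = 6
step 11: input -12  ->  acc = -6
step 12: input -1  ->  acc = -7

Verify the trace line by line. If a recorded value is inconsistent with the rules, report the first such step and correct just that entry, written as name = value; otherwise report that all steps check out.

no error

Recomputing the run from the initial state:
step 1: acc = 20
step 2: acc = 36
step 3: acc = 19
step 4: acc = 29
step 5: acc = 35
step 6: acc = 29
step 7: acc = 27
step 8: acc = 20
step 9: acc = 8
step 10: acc = 6
step 11: acc = -6
step 12: acc = -7
This matches the trace at every step.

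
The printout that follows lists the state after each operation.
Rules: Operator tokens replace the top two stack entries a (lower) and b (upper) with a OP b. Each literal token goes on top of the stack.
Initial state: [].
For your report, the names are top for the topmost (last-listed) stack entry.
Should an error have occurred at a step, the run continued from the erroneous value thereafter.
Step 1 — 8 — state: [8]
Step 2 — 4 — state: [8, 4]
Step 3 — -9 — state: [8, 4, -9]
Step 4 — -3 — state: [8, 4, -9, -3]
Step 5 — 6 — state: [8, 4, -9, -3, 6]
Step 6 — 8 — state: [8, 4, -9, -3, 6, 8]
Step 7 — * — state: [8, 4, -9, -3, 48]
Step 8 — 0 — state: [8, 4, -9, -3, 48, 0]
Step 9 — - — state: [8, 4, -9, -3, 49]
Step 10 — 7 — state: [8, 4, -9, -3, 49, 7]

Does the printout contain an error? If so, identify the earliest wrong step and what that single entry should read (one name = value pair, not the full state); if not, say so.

Recomputing the run from the initial state:
step 1: [8]
step 2: [8, 4]
step 3: [8, 4, -9]
step 4: [8, 4, -9, -3]
step 5: [8, 4, -9, -3, 6]
step 6: [8, 4, -9, -3, 6, 8]
step 7: [8, 4, -9, -3, 48]
step 8: [8, 4, -9, -3, 48, 0]
step 9: [8, 4, -9, -3, 48]
step 10: [8, 4, -9, -3, 48, 7]
The first disagreement with the printout is at step 9, where the value should be top = 48.

step 9, top = 48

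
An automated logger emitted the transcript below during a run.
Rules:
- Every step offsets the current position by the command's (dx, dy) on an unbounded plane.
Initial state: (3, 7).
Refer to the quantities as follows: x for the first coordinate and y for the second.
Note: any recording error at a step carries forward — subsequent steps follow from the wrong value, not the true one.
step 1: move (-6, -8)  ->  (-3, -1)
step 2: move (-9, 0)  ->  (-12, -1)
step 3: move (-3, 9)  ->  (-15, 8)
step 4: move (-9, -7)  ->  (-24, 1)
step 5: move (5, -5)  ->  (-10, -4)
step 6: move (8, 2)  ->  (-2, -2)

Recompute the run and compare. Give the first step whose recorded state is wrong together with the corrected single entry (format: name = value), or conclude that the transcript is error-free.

Recomputing the run from the initial state:
step 1: x = -3, y = -1
step 2: x = -12, y = -1
step 3: x = -15, y = 8
step 4: x = -24, y = 1
step 5: x = -19, y = -4
step 6: x = -11, y = -2
The first disagreement with the transcript is at step 5, where the value should be x = -19.

step 5, x = -19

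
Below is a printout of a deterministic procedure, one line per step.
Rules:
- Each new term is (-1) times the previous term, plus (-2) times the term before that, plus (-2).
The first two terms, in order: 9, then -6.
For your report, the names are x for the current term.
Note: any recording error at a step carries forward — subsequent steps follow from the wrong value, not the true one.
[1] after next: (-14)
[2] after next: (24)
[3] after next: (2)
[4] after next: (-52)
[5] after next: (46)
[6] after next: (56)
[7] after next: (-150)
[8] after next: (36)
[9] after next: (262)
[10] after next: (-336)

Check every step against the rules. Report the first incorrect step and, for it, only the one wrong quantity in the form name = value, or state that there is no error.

no error

Step 1: x = -1*(-6) + (-2)*(9) + (-2) = -14 — verified.
Step 2: x = -1*(-14) + (-2)*(-6) + (-2) = 24 — agrees with the printout.
Step 3: x = -1*(24) + (-2)*(-14) + (-2) = 2 — exactly as logged.
Step 4: x = -1*(2) + (-2)*(24) + (-2) = -52 — confirmed correct.
Step 5: x = -1*(-52) + (-2)*(2) + (-2) = 46 — in agreement.
Step 6: x = -1*(46) + (-2)*(-52) + (-2) = 56 — confirmed correct.
Step 7: x = -1*(56) + (-2)*(46) + (-2) = -150 — matches.
Step 8: x = -1*(-150) + (-2)*(56) + (-2) = 36 — matches.
Step 9: x = -1*(36) + (-2)*(-150) + (-2) = 262 — consistent with the printout.
Step 10: x = -1*(262) + (-2)*(36) + (-2) = -336 — no discrepancy.
The whole run recomputes cleanly — no discrepancies.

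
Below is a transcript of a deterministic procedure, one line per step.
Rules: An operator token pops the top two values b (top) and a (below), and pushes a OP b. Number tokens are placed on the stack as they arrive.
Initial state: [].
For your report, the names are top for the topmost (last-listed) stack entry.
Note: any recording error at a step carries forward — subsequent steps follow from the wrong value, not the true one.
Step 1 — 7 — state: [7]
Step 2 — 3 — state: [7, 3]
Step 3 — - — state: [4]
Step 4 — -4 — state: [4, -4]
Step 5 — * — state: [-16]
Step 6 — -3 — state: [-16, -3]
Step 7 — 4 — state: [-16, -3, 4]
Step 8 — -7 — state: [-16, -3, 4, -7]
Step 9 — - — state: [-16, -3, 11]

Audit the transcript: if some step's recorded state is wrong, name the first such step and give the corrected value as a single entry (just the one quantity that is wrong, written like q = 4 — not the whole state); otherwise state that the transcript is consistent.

step 1: push 7: top = 7 -> no discrepancy
step 2: push 3: top = 3 -> no discrepancy
step 3: 7 - 3 = 4 -> in agreement
step 4: push -4: top = -4 -> no discrepancy
step 5: 4 * -4 = -16 -> no discrepancy
step 6: push -3: top = -3 -> confirmed correct
step 7: push 4: top = 4 -> no discrepancy
step 8: push -7: top = -7 -> same as recorded
step 9: 4 - -7 = 11 -> exactly as logged
Nothing is out of place; the run is error-free.

no error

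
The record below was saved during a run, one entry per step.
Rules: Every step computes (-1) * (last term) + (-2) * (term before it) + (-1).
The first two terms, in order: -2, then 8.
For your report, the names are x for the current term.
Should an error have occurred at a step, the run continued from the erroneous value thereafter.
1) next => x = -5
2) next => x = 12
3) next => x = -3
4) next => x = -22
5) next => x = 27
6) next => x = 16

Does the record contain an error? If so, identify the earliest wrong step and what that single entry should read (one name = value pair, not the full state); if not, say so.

step 2, x = -12

Recomputing the run from the initial state:
step 1: x = -5
step 2: x = -12
step 3: x = 21
step 4: x = 2
step 5: x = -45
step 6: x = 40
The first disagreement with the record is at step 2, where the value should be x = -12.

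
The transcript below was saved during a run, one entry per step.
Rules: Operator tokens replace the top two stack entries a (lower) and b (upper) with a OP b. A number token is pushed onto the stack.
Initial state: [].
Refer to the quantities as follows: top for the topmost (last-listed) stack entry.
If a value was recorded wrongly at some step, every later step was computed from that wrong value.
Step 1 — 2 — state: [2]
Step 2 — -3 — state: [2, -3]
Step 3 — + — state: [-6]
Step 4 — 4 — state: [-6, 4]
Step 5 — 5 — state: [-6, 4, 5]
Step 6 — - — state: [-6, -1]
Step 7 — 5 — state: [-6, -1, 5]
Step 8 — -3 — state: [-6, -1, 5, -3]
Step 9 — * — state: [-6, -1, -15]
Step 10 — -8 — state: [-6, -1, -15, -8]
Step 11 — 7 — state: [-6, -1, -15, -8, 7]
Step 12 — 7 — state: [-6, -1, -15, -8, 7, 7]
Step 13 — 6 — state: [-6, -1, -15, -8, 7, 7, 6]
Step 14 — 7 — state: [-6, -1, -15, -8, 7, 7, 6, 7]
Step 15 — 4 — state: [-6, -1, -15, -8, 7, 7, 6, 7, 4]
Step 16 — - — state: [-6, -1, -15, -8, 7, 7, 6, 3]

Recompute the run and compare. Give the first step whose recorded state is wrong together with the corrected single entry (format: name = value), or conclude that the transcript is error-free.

step 3, top = -1

Recomputing the run from the initial state:
step 1: [2]
step 2: [2, -3]
step 3: [-1]
step 4: [-1, 4]
step 5: [-1, 4, 5]
step 6: [-1, -1]
step 7: [-1, -1, 5]
step 8: [-1, -1, 5, -3]
step 9: [-1, -1, -15]
step 10: [-1, -1, -15, -8]
step 11: [-1, -1, -15, -8, 7]
step 12: [-1, -1, -15, -8, 7, 7]
step 13: [-1, -1, -15, -8, 7, 7, 6]
step 14: [-1, -1, -15, -8, 7, 7, 6, 7]
step 15: [-1, -1, -15, -8, 7, 7, 6, 7, 4]
step 16: [-1, -1, -15, -8, 7, 7, 6, 3]
The first disagreement with the transcript is at step 3, where the value should be top = -1.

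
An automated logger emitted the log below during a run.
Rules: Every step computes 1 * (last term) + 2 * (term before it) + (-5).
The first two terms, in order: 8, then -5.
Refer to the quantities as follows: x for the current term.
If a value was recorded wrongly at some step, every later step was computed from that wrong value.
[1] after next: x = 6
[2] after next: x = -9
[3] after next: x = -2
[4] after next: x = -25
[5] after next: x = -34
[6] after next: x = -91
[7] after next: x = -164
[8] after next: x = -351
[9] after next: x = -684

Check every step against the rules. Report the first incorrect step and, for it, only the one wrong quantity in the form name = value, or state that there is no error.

Recomputing the run from the initial state:
step 1: x = 6
step 2: x = -9
step 3: x = -2
step 4: x = -25
step 5: x = -34
step 6: x = -89
step 7: x = -162
step 8: x = -345
step 9: x = -674
The first disagreement with the log is at step 6, where the value should be x = -89.

step 6, x = -89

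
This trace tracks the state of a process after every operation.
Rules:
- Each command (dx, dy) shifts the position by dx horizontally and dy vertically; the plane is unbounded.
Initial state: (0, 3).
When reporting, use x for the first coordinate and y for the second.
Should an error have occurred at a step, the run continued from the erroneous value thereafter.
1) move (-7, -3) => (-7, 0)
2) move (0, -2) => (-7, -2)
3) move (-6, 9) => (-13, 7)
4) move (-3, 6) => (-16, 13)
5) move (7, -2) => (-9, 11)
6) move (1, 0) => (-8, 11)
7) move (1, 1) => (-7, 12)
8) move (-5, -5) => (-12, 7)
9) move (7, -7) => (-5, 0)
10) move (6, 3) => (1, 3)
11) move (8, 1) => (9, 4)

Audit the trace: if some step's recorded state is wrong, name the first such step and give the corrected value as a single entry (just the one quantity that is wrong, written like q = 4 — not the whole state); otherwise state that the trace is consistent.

no error

Recomputing the run from the initial state:
step 1: x = -7, y = 0
step 2: x = -7, y = -2
step 3: x = -13, y = 7
step 4: x = -16, y = 13
step 5: x = -9, y = 11
step 6: x = -8, y = 11
step 7: x = -7, y = 12
step 8: x = -12, y = 7
step 9: x = -5, y = 0
step 10: x = 1, y = 3
step 11: x = 9, y = 4
This matches the trace at every step.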